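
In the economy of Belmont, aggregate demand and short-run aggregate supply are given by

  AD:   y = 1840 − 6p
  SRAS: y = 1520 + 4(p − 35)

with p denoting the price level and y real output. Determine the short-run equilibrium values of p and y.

p = 46, y = 1564

Write SRAS as y = 1520 + 4p − 140 = 1380 + 4p.
Set AD = SRAS: 1840 − 6p = 1380 + 4p, so 460 = 10p and p = 46.
Then y = 1840 − 6·46 = 1564.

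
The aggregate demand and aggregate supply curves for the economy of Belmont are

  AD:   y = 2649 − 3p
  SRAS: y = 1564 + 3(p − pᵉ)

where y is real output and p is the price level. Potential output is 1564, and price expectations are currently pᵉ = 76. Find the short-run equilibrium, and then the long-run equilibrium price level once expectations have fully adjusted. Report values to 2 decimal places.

Short run: p = 218.83, y = 1992.50. Long run: p = 361.67.

Short run: with pᵉ = 76, SRAS is y = 1336 + 3p. Setting AD = SRAS gives 1313 = 6p, so p = 218.83 and y = 2649 − 3p = 1992.50.
Output 1992.50 is above potential 1564, so over time expected prices rise and SRAS shifts left until y returns to 1564.
Long run: y = 1564 on the AD curve gives 1564 = 2649 − 3p, so p = 361.67.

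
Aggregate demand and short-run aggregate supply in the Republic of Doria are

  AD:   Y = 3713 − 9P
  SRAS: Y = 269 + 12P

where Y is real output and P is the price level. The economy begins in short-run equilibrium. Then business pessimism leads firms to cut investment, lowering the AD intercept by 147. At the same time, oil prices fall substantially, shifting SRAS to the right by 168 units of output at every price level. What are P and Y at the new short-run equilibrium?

After both shocks: AD is Y = 3566 − 9P and SRAS is Y = 437 + 12P.
Setting them equal: 3129 = 21P, so P = 149.
Y = 3566 − 9·149 = 2225.

P = 149, Y = 2225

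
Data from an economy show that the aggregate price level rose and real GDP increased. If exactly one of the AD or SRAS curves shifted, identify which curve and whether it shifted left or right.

P rose and Y rose. An AD shift moves P and Y in the same direction; an SRAS shift moves them in opposite directions.
Here P and Y moved in the same direction, so the AD curve shifted.
Since Y rose, AD shifted right.

AD shifted right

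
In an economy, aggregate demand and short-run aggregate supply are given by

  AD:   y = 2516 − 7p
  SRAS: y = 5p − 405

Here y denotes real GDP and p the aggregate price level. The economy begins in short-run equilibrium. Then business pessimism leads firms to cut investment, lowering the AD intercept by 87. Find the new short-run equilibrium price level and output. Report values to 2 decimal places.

p = 236.17, y = 775.83

This is a negative demand shock: AD shifts left.
New AD: y = 2429 − 7p.
Set AD = SRAS: 2429 − 7p = 5p − 405, so 2834 = 12p and p = 236.17.
Substituting into AD, y = 775.83.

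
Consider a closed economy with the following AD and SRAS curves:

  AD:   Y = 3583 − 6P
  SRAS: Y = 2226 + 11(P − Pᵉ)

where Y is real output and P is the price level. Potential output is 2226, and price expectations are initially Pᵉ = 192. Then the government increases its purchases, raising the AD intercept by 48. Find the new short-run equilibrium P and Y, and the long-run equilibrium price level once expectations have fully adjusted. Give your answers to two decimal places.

AD shifts right: new AD is Y = 3631 − 6P. With Pᵉ = 192, SRAS is Y = 114 + 11P.
Short run: 3631 − 6P = 114 + 11P gives 3517 = 17P, so P = 206.88 and Y = 3631 − 6P = 2389.71.
Y = 2389.71 is above potential 2226; expectations adjust and SRAS shifts left until Y = 2226.
Long run: on the new AD curve, 2226 = 3631 − 6P gives P = 234.17.

Short run: P = 206.88, Y = 2389.71. Long run: P = 234.17.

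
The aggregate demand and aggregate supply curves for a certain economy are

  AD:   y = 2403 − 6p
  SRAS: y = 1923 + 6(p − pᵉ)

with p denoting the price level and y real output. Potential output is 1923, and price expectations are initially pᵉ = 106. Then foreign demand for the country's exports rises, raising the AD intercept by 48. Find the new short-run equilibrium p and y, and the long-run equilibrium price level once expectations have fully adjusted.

Short run: p = 97, y = 1869. Long run: p = 88.

AD shifts right: new AD is y = 2451 − 6p. With pᵉ = 106, SRAS is y = 1287 + 6p.
Short run: 2451 − 6p = 1287 + 6p gives 1164 = 12p, so p = 97 and y = 2451 − 6·97 = 1869.
y = 1869 is below potential 1923; expectations adjust and SRAS shifts right until y = 1923.
Long run: on the new AD curve, 1923 = 2451 − 6p gives p = 88.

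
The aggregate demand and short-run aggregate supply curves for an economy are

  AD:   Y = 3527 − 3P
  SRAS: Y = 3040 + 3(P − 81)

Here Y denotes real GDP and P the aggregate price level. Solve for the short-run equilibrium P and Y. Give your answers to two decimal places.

P = 121.67, Y = 3162.00

Write SRAS as Y = 3040 + 3P − 243 = 2797 + 3P.
Set AD = SRAS: 3527 − 3P = 2797 + 3P, so 730 = 6P and P = 121.67.
Substituting into AD, Y = 3527 − 3P = 3162.00.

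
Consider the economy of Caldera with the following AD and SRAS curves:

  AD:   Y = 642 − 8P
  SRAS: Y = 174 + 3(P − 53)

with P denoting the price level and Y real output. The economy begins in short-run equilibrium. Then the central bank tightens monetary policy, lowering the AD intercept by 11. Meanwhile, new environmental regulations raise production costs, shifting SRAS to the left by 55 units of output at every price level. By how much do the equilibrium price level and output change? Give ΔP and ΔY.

After both shocks: AD is Y = 631 − 8P and SRAS is Y = 3P − 40.
Setting them equal: 671 = 11P, so P = 61.
Y = 631 − 8·61 = 143.
Initially P = 57, Y = 186, so ΔP = +4 and ΔY = -43.

ΔP = +4, ΔY = -43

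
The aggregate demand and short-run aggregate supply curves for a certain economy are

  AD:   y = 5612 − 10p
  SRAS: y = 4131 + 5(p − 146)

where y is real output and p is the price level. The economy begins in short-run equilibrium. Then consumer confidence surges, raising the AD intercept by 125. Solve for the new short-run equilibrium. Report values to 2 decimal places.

This is a positive demand shock: AD shifts right.
New AD: y = 5737 − 10p.
SRAS can be written y = 3401 + 5p.
Set AD = SRAS: 5737 − 10p = 3401 + 5p, so 2336 = 15p and p = 155.73.
Substituting into AD, y = 4179.67.

p = 155.73, y = 4179.67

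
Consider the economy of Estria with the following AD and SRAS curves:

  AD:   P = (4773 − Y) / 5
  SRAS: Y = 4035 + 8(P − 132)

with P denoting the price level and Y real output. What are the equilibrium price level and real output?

Write SRAS as Y = 4035 + 8P − 1056 = 2979 + 8P.
Rearrange AD to Y = 4773 − 5P.
Set AD = SRAS: 4773 − 5P = 2979 + 8P, so 1794 = 13P and P = 138.
Then Y = 4773 − 5·138 = 4083.

P = 138, Y = 4083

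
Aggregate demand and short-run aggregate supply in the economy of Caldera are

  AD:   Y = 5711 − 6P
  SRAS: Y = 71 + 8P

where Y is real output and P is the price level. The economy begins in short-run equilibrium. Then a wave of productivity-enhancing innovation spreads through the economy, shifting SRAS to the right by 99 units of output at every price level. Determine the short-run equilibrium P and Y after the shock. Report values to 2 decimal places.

P = 395.79, Y = 3336.29

This is a positive supply shock: SRAS shifts right.
New SRAS: Y = 170 + 8P.
Set AD = SRAS: 5711 − 6P = 170 + 8P, so 5541 = 14P and P = 395.79.
Substituting into AD, Y = 3336.29.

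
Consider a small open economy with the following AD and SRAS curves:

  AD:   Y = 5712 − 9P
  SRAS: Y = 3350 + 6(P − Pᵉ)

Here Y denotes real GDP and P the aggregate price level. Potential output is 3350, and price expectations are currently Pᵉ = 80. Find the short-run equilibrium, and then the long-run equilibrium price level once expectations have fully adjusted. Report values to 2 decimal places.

Short run: with Pᵉ = 80, SRAS is Y = 2870 + 6P. Setting AD = SRAS gives 2842 = 15P, so P = 189.47 and Y = 5712 − 9P = 4006.80.
Output 4006.80 is above potential 3350, so over time expected prices rise and SRAS shifts left until Y returns to 3350.
Long run: Y = 3350 on the AD curve gives 3350 = 5712 − 9P, so P = 262.44.

Short run: P = 189.47, Y = 4006.80. Long run: P = 262.44.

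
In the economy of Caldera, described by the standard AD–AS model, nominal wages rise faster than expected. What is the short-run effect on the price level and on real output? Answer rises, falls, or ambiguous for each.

This is an adverse supply shock: SRAS shifts left.
Moving along the downward-sloping AD curve, P rises and Y falls.

Price level: rises; output: falls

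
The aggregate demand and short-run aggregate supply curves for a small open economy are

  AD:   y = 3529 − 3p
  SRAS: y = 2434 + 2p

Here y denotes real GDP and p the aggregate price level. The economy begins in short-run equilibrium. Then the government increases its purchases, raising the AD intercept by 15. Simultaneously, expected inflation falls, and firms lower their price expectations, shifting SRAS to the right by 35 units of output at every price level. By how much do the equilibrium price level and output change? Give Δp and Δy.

After both shocks: AD is y = 3544 − 3p and SRAS is y = 2469 + 2p.
Setting them equal: 1075 = 5p, so p = 215.
y = 3544 − 3·215 = 2899.
Initially p = 219, y = 2872, so Δp = -4 and Δy = +27.

Δp = -4, Δy = +27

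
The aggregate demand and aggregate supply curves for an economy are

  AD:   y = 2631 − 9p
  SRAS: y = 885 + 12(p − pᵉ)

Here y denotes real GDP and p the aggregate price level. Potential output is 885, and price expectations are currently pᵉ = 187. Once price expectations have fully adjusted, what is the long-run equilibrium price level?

Long-run p = 194

Short run: with pᵉ = 187, SRAS is y = 12p − 1359. Setting AD = SRAS gives 3990 = 21p, so p = 190 and y = 2631 − 9·190 = 921.
Output 921 is above potential 885, so over time expected prices rise and SRAS shifts left until y returns to 885.
Long run: y = 885 on the AD curve gives 885 = 2631 − 9p, so p = 194.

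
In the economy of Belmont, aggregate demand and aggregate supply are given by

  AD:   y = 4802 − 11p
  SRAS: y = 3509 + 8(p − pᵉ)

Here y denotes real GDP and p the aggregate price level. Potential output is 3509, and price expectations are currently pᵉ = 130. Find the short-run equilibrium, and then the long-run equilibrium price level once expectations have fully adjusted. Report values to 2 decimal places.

Short run: p = 122.79, y = 3451.32. Long run: p = 117.55.

Short run: with pᵉ = 130, SRAS is y = 2469 + 8p. Setting AD = SRAS gives 2333 = 19p, so p = 122.79 and y = 4802 − 11p = 3451.32.
Output 3451.32 is below potential 3509, so over time expected prices fall and SRAS shifts right until y returns to 3509.
Long run: y = 3509 on the AD curve gives 3509 = 4802 − 11p, so p = 117.55.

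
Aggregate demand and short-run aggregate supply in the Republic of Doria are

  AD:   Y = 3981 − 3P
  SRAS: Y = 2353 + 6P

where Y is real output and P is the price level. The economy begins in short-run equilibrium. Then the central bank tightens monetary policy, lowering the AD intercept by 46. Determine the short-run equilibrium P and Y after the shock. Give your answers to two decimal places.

P = 175.78, Y = 3407.67

This is a negative demand shock: AD shifts left.
New AD: Y = 3935 − 3P.
Set AD = SRAS: 3935 − 3P = 2353 + 6P, so 1582 = 9P and P = 175.78.
Substituting into AD, Y = 3407.67.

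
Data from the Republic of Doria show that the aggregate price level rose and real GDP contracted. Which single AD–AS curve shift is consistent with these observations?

SRAS shifted left

P rose and Y fell. An AD shift moves P and Y in the same direction; an SRAS shift moves them in opposite directions.
Here P and Y moved in opposite directions, so the SRAS curve shifted.
Since Y fell, SRAS shifted left.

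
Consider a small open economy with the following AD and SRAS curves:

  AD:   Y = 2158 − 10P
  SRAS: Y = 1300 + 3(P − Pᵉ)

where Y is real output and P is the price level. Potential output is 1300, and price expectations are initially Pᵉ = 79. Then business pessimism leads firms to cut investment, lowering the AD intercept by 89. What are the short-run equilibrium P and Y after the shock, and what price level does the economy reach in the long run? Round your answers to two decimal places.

AD shifts left: new AD is Y = 2069 − 10P. With Pᵉ = 79, SRAS is Y = 1063 + 3P.
Short run: 2069 − 10P = 1063 + 3P gives 1006 = 13P, so P = 77.38 and Y = 2069 − 10P = 1295.15.
Y = 1295.15 is below potential 1300; expectations adjust and SRAS shifts right until Y = 1300.
Long run: on the new AD curve, 1300 = 2069 − 10P gives P = 76.90.

Short run: P = 77.38, Y = 1295.15. Long run: P = 76.90.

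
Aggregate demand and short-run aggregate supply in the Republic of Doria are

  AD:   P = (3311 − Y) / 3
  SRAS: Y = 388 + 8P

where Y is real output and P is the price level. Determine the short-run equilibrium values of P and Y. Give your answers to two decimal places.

P = 265.73, Y = 2513.82

Rearrange AD to Y = 3311 − 3P.
Set AD = SRAS: 3311 − 3P = 388 + 8P, so 2923 = 11P and P = 265.73.
Substituting into AD, Y = 3311 − 3P = 2513.82.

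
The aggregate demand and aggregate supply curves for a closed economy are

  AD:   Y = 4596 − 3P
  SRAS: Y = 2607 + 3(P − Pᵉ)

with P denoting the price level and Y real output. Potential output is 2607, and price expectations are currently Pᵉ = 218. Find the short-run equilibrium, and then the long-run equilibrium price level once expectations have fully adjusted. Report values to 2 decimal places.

Short run: P = 440.50, Y = 3274.50. Long run: P = 663.00.

Short run: with Pᵉ = 218, SRAS is Y = 1953 + 3P. Setting AD = SRAS gives 2643 = 6P, so P = 440.50 and Y = 4596 − 3P = 3274.50.
Output 3274.50 is above potential 2607, so over time expected prices rise and SRAS shifts left until Y returns to 2607.
Long run: Y = 2607 on the AD curve gives 2607 = 4596 − 3P, so P = 663.00.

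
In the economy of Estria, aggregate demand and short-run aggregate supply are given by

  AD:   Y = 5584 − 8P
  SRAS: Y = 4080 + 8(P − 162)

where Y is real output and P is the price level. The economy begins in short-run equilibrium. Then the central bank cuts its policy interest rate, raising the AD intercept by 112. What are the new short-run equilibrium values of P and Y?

This is a positive demand shock: AD shifts right.
New AD: Y = 5696 − 8P.
SRAS can be written Y = 2784 + 8P.
Set AD = SRAS: 5696 − 8P = 2784 + 8P, so 2912 = 16P and P = 182.
Y = 5696 − 8·182 = 4240.

P = 182, Y = 4240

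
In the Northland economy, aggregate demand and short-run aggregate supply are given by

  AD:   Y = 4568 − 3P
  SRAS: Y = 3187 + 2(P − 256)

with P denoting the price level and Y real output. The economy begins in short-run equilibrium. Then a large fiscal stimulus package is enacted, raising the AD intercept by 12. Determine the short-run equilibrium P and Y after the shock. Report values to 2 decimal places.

P = 381.00, Y = 3437.00

This is a positive demand shock: AD shifts right.
New AD: Y = 4580 − 3P.
SRAS can be written Y = 2675 + 2P.
Set AD = SRAS: 4580 − 3P = 2675 + 2P, so 1905 = 5P and P = 381.00.
Substituting into AD, Y = 3437.00.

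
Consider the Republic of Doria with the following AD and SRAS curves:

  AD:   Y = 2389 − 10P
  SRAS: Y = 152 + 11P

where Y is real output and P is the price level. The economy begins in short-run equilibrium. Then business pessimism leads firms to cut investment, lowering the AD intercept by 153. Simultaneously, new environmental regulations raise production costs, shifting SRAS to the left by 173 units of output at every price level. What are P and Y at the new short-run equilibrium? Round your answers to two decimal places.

After both shocks: AD is Y = 2236 − 10P and SRAS is Y = 11P − 21.
Setting them equal: 2257 = 21P, so P = 107.48.
Substituting into AD, Y = 1161.24.

P = 107.48, Y = 1161.24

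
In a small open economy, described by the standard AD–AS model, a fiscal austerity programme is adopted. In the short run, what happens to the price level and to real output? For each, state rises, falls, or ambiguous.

This is a negative demand shock: AD shifts left.
Moving along the upward-sloping SRAS curve, P falls and Y falls.

Price level: falls; output: falls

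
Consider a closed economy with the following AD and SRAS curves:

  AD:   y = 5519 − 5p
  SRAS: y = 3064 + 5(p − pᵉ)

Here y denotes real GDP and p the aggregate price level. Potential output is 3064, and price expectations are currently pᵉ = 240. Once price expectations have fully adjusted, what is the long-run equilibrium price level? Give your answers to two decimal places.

Long-run p = 491.00

Short run: with pᵉ = 240, SRAS is y = 1864 + 5p. Setting AD = SRAS gives 3655 = 10p, so p = 365.50 and y = 5519 − 5p = 3691.50.
Output 3691.50 is above potential 3064, so over time expected prices rise and SRAS shifts left until y returns to 3064.
Long run: y = 3064 on the AD curve gives 3064 = 5519 − 5p, so p = 491.00.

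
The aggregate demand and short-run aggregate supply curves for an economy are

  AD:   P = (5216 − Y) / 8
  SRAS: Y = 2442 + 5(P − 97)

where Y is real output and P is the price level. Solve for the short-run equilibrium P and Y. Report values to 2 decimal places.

Write SRAS as Y = 2442 + 5P − 485 = 1957 + 5P.
Rearrange AD to Y = 5216 − 8P.
Set AD = SRAS: 5216 − 8P = 1957 + 5P, so 3259 = 13P and P = 250.69.
Substituting into AD, Y = 5216 − 8P = 3210.46.

P = 250.69, Y = 3210.46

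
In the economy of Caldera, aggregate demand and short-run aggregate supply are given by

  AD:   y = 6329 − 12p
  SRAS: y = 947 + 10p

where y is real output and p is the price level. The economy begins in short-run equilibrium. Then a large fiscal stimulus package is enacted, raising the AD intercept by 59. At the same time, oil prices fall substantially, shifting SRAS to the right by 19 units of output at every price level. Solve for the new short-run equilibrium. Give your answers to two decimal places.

p = 246.45, y = 3430.55

After both shocks: AD is y = 6388 − 12p and SRAS is y = 966 + 10p.
Setting them equal: 5422 = 22p, so p = 246.45.
Substituting into AD, y = 3430.55.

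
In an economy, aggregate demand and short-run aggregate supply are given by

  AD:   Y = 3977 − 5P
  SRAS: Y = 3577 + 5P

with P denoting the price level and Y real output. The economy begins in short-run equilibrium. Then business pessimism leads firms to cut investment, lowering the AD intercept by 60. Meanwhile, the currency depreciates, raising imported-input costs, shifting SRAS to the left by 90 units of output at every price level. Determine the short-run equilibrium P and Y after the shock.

After both shocks: AD is Y = 3917 − 5P and SRAS is Y = 3487 + 5P.
Setting them equal: 430 = 10P, so P = 43.
Y = 3917 − 5·43 = 3702.

P = 43, Y = 3702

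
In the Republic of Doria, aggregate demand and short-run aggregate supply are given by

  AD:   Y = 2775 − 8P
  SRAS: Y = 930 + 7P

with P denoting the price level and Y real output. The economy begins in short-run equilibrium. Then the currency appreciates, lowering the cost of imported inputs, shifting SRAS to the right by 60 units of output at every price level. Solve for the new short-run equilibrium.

This is a positive supply shock: SRAS shifts right.
New SRAS: Y = 990 + 7P.
Set AD = SRAS: 2775 − 8P = 990 + 7P, so 1785 = 15P and P = 119.
Y = 2775 − 8·119 = 1823.

P = 119, Y = 1823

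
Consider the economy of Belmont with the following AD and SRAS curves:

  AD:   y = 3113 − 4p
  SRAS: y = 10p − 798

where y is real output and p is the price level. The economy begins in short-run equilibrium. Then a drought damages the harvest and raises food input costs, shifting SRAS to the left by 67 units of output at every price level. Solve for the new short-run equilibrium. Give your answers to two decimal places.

This is a negative supply shock: SRAS shifts left.
New SRAS: y = 10p − 865.
Set AD = SRAS: 3113 − 4p = 10p − 865, so 3978 = 14p and p = 284.14.
Substituting into AD, y = 1976.43.

p = 284.14, y = 1976.43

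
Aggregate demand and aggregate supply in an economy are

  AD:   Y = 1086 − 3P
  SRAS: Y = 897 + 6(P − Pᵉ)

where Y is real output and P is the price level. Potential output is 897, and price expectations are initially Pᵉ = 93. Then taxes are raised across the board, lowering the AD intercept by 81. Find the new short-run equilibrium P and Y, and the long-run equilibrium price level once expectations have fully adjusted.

AD shifts left: new AD is Y = 1005 − 3P. With Pᵉ = 93, SRAS is Y = 339 + 6P.
Short run: 1005 − 3P = 339 + 6P gives 666 = 9P, so P = 74 and Y = 1005 − 3·74 = 783.
Y = 783 is below potential 897; expectations adjust and SRAS shifts right until Y = 897.
Long run: on the new AD curve, 897 = 1005 − 3P gives P = 36.

Short run: P = 74, Y = 783. Long run: P = 36.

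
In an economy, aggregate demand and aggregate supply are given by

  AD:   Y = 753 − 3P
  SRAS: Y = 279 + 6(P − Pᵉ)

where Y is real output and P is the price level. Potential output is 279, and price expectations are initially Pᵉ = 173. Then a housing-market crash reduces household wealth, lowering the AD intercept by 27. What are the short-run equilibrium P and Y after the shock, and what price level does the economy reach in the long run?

AD shifts left: new AD is Y = 726 − 3P. With Pᵉ = 173, SRAS is Y = 6P − 759.
Short run: 726 − 3P = 6P − 759 gives 1485 = 9P, so P = 165 and Y = 726 − 3·165 = 231.
Y = 231 is below potential 279; expectations adjust and SRAS shifts right until Y = 279.
Long run: on the new AD curve, 279 = 726 − 3P gives P = 149.

Short run: P = 165, Y = 231. Long run: P = 149.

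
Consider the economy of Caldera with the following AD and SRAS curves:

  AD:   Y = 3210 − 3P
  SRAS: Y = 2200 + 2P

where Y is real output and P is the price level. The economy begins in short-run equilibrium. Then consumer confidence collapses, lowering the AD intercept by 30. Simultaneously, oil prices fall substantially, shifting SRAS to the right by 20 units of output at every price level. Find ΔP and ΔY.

After both shocks: AD is Y = 3180 − 3P and SRAS is Y = 2220 + 2P.
Setting them equal: 960 = 5P, so P = 192.
Y = 3180 − 3·192 = 2604.
Initially P = 202, Y = 2604, so ΔP = -10 and ΔY = +0.

ΔP = -10, ΔY = +0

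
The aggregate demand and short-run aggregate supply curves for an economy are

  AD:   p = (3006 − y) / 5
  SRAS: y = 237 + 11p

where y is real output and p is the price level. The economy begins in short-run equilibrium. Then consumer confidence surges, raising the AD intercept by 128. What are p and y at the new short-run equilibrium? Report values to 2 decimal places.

p = 181.06, y = 2228.69

This is a positive demand shock: AD shifts right.
New AD: y = 3134 − 5p.
Set AD = SRAS: 3134 − 5p = 237 + 11p, so 2897 = 16p and p = 181.06.
Substituting into AD, y = 2228.69.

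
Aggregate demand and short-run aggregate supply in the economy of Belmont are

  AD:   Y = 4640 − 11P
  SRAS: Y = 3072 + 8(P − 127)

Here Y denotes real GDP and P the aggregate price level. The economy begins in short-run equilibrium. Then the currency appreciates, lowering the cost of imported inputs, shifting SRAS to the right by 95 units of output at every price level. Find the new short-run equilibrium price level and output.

P = 131, Y = 3199

This is a positive supply shock: SRAS shifts right.
New SRAS: Y = 2151 + 8P.
Set AD = SRAS: 4640 − 11P = 2151 + 8P, so 2489 = 19P and P = 131.
Y = 4640 − 11·131 = 3199.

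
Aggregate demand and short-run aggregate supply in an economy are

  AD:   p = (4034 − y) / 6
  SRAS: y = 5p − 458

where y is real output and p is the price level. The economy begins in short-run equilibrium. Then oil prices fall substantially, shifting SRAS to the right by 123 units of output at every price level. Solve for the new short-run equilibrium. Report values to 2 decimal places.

This is a positive supply shock: SRAS shifts right.
New SRAS: y = 5p − 335.
Set AD = SRAS: 4034 − 6p = 5p − 335, so 4369 = 11p and p = 397.18.
Substituting into AD, y = 1650.91.

p = 397.18, y = 1650.91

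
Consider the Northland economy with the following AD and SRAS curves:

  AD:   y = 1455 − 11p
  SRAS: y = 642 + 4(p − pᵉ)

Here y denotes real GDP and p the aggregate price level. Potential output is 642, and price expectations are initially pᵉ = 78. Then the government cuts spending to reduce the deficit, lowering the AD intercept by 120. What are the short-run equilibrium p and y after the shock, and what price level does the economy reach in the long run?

Short run: p = 67, y = 598. Long run: p = 63.

AD shifts left: new AD is y = 1335 − 11p. With pᵉ = 78, SRAS is y = 330 + 4p.
Short run: 1335 − 11p = 330 + 4p gives 1005 = 15p, so p = 67 and y = 1335 − 11·67 = 598.
y = 598 is below potential 642; expectations adjust and SRAS shifts right until y = 642.
Long run: on the new AD curve, 642 = 1335 − 11p gives p = 63.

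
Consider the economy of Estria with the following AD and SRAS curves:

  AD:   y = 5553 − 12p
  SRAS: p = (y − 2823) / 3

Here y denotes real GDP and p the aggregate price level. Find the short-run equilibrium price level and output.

Rearrange SRAS to y = 2823 + 3p.
Set AD = SRAS: 5553 − 12p = 2823 + 3p, so 2730 = 15p and p = 182.
Then y = 5553 − 12·182 = 3369.

p = 182, y = 3369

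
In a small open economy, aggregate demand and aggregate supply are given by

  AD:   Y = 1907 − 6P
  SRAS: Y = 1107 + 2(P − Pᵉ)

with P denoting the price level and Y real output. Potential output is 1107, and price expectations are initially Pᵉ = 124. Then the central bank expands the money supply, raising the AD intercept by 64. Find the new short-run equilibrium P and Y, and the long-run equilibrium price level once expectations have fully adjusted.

AD shifts right: new AD is Y = 1971 − 6P. With Pᵉ = 124, SRAS is Y = 859 + 2P.
Short run: 1971 − 6P = 859 + 2P gives 1112 = 8P, so P = 139 and Y = 1971 − 6·139 = 1137.
Y = 1137 is above potential 1107; expectations adjust and SRAS shifts left until Y = 1107.
Long run: on the new AD curve, 1107 = 1971 − 6P gives P = 144.

Short run: P = 139, Y = 1137. Long run: P = 144.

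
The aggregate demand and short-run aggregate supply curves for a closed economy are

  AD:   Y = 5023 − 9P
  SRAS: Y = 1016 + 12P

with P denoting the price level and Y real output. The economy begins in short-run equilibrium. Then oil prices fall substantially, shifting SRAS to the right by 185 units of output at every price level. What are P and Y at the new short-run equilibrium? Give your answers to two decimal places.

This is a positive supply shock: SRAS shifts right.
New SRAS: Y = 1201 + 12P.
Set AD = SRAS: 5023 − 9P = 1201 + 12P, so 3822 = 21P and P = 182.00.
Substituting into AD, Y = 3385.00.

P = 182.00, Y = 3385.00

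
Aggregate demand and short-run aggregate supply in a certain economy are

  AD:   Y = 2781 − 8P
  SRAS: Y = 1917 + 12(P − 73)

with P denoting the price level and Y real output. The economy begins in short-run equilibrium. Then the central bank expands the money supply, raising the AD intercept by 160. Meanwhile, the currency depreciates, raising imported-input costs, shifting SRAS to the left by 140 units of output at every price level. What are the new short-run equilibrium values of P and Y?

After both shocks: AD is Y = 2941 − 8P and SRAS is Y = 901 + 12P.
Setting them equal: 2040 = 20P, so P = 102.
Y = 2941 − 8·102 = 2125.

P = 102, Y = 2125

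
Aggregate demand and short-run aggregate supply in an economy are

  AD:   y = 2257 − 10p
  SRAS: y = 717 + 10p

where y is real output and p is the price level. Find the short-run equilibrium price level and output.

p = 77, y = 1487

Set AD = SRAS: 2257 − 10p = 717 + 10p, so 1540 = 20p and p = 77.
Then y = 2257 − 10·77 = 1487.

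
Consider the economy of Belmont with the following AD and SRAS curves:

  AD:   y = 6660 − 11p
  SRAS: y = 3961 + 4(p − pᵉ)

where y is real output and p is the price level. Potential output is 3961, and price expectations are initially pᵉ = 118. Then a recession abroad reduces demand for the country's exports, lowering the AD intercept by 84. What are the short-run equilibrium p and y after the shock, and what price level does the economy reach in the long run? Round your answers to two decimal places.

Short run: p = 205.80, y = 4312.20. Long run: p = 237.73.

AD shifts left: new AD is y = 6576 − 11p. With pᵉ = 118, SRAS is y = 3489 + 4p.
Short run: 6576 − 11p = 3489 + 4p gives 3087 = 15p, so p = 205.80 and y = 6576 − 11p = 4312.20.
y = 4312.20 is above potential 3961; expectations adjust and SRAS shifts left until y = 3961.
Long run: on the new AD curve, 3961 = 6576 − 11p gives p = 237.73.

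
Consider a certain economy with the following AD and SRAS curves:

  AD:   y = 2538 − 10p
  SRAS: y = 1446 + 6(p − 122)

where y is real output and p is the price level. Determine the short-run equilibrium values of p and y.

p = 114, y = 1398

Write SRAS as y = 1446 + 6p − 732 = 714 + 6p.
Set AD = SRAS: 2538 − 10p = 714 + 6p, so 1824 = 16p and p = 114.
Then y = 2538 − 10·114 = 1398.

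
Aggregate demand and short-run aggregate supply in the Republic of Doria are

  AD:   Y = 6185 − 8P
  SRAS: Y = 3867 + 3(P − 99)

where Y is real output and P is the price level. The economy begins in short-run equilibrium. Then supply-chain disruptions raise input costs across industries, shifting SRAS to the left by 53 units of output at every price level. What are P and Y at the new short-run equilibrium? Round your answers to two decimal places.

P = 242.55, Y = 4244.64

This is a negative supply shock: SRAS shifts left.
New SRAS: Y = 3517 + 3P.
Set AD = SRAS: 6185 − 8P = 3517 + 3P, so 2668 = 11P and P = 242.55.
Substituting into AD, Y = 4244.64.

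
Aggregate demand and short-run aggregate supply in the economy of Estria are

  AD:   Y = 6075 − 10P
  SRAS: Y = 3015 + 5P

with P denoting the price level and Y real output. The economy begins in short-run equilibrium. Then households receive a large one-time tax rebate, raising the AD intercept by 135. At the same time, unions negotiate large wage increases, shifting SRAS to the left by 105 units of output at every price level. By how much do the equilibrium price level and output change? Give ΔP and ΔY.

ΔP = +16, ΔY = -25

After both shocks: AD is Y = 6210 − 10P and SRAS is Y = 2910 + 5P.
Setting them equal: 3300 = 15P, so P = 220.
Y = 6210 − 10·220 = 4010.
Initially P = 204, Y = 4035, so ΔP = +16 and ΔY = -25.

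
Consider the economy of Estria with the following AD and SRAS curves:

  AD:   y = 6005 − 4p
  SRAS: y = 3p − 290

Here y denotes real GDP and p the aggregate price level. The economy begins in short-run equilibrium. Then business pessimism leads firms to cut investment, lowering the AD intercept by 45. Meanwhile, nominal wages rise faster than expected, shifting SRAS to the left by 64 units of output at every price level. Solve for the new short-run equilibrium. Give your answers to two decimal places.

p = 902.00, y = 2352.00

After both shocks: AD is y = 5960 − 4p and SRAS is y = 3p − 354.
Setting them equal: 6314 = 7p, so p = 902.00.
Substituting into AD, y = 2352.00.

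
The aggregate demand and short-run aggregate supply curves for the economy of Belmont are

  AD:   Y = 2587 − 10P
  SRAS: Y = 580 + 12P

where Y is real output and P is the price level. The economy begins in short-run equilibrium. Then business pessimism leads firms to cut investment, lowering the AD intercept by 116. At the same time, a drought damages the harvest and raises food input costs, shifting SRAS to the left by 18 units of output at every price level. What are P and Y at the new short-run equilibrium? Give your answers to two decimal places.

After both shocks: AD is Y = 2471 − 10P and SRAS is Y = 562 + 12P.
Setting them equal: 1909 = 22P, so P = 86.77.
Substituting into AD, Y = 1603.27.

P = 86.77, Y = 1603.27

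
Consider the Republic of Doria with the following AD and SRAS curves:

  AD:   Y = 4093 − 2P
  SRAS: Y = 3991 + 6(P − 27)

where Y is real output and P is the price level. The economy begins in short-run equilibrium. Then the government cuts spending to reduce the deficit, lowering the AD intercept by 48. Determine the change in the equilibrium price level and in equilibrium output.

This is a negative demand shock: AD shifts left.
New AD: Y = 4045 − 2P.
SRAS can be written Y = 3829 + 6P.
Set AD = SRAS: 4045 − 2P = 3829 + 6P, so 216 = 8P and P = 27.
Y = 4045 − 2·27 = 3991.
Initially P = 33, Y = 4027, so ΔP = -6 and ΔY = -36.

ΔP = -6, ΔY = -36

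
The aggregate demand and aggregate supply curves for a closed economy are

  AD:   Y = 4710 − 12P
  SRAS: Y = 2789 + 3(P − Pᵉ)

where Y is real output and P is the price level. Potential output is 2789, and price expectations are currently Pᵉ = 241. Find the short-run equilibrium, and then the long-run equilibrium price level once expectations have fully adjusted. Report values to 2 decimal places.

Short run: P = 176.27, Y = 2594.80. Long run: P = 160.08.

Short run: with Pᵉ = 241, SRAS is Y = 2066 + 3P. Setting AD = SRAS gives 2644 = 15P, so P = 176.27 and Y = 4710 − 12P = 2594.80.
Output 2594.80 is below potential 2789, so over time expected prices fall and SRAS shifts right until Y returns to 2789.
Long run: Y = 2789 on the AD curve gives 2789 = 4710 − 12P, so P = 160.08.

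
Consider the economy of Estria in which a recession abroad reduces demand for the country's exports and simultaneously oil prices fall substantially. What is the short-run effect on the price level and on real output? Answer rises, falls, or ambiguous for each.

Price level: falls; output: ambiguous

The first event is a negative demand shock: AD shifts left, which by itself pushes P down and Y down.
The second is a favourable supply shock: SRAS shifts right, which by itself pushes P down and Y up.
Both shocks push P down, so P falls. The two shocks push Y in opposite directions, so the effect on Y is ambiguous.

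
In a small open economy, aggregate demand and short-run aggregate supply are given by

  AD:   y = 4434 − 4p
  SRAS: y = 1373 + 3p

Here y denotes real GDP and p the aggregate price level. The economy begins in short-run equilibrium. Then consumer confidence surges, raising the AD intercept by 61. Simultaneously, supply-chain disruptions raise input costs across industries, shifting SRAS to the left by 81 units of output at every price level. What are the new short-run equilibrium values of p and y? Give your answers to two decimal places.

p = 457.57, y = 2664.71

After both shocks: AD is y = 4495 − 4p and SRAS is y = 1292 + 3p.
Setting them equal: 3203 = 7p, so p = 457.57.
Substituting into AD, y = 2664.71.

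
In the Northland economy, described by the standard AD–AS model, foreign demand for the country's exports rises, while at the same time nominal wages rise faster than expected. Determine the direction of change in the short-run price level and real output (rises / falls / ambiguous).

Price level: rises; output: ambiguous

The first event is a positive demand shock: AD shifts right, which by itself pushes P up and Y up.
The second is an adverse supply shock: SRAS shifts left, which by itself pushes P up and Y down.
Both shocks push P up, so P rises. The two shocks push Y in opposite directions, so the effect on Y is ambiguous.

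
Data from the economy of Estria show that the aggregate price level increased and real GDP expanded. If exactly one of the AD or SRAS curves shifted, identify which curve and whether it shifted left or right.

P rose and Y rose. An AD shift moves P and Y in the same direction; an SRAS shift moves them in opposite directions.
Here P and Y moved in the same direction, so the AD curve shifted.
Since Y rose, AD shifted right.

AD shifted right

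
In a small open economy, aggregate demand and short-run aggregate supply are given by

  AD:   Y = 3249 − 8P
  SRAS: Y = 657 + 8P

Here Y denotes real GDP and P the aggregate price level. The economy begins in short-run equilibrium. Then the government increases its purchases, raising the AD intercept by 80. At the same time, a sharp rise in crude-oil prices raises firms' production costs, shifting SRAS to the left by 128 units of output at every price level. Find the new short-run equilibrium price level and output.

After both shocks: AD is Y = 3329 − 8P and SRAS is Y = 529 + 8P.
Setting them equal: 2800 = 16P, so P = 175.
Y = 3329 − 8·175 = 1929.

P = 175, Y = 1929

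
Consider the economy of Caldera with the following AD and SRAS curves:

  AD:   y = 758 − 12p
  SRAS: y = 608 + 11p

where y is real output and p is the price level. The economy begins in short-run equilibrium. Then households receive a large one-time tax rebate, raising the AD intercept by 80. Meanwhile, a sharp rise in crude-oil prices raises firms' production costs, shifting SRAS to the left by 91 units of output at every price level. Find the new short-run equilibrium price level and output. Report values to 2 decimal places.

After both shocks: AD is y = 838 − 12p and SRAS is y = 517 + 11p.
Setting them equal: 321 = 23p, so p = 13.96.
Substituting into AD, y = 670.52.

p = 13.96, y = 670.52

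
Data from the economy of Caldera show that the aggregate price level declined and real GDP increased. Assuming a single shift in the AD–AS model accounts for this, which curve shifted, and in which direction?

P fell and Y rose. An AD shift moves P and Y in the same direction; an SRAS shift moves them in opposite directions.
Here P and Y moved in opposite directions, so the SRAS curve shifted.
Since Y rose, SRAS shifted right.

SRAS shifted right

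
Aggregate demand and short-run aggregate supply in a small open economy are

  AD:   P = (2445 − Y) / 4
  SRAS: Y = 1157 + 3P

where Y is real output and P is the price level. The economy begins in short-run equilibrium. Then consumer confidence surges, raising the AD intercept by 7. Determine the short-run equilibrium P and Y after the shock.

P = 185, Y = 1712

This is a positive demand shock: AD shifts right.
New AD: Y = 2452 − 4P.
Set AD = SRAS: 2452 − 4P = 1157 + 3P, so 1295 = 7P and P = 185.
Y = 2452 − 4·185 = 1712.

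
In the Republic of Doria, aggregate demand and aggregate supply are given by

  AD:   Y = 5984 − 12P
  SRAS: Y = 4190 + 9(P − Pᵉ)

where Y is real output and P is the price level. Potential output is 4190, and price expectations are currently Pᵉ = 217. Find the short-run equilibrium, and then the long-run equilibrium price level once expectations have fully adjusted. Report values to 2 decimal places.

Short run: with Pᵉ = 217, SRAS is Y = 2237 + 9P. Setting AD = SRAS gives 3747 = 21P, so P = 178.43 and Y = 5984 − 12P = 3842.86.
Output 3842.86 is below potential 4190, so over time expected prices fall and SRAS shifts right until Y returns to 4190.
Long run: Y = 4190 on the AD curve gives 4190 = 5984 − 12P, so P = 149.50.

Short run: P = 178.43, Y = 3842.86. Long run: P = 149.50.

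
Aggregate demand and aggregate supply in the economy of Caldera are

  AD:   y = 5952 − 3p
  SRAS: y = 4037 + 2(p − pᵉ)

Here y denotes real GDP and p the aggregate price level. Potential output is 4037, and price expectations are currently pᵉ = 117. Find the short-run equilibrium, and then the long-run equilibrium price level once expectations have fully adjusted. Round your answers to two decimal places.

Short run: p = 429.80, y = 4662.60. Long run: p = 638.33.

Short run: with pᵉ = 117, SRAS is y = 3803 + 2p. Setting AD = SRAS gives 2149 = 5p, so p = 429.80 and y = 5952 − 3p = 4662.60.
Output 4662.60 is above potential 4037, so over time expected prices rise and SRAS shifts left until y returns to 4037.
Long run: y = 4037 on the AD curve gives 4037 = 5952 − 3p, so p = 638.33.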